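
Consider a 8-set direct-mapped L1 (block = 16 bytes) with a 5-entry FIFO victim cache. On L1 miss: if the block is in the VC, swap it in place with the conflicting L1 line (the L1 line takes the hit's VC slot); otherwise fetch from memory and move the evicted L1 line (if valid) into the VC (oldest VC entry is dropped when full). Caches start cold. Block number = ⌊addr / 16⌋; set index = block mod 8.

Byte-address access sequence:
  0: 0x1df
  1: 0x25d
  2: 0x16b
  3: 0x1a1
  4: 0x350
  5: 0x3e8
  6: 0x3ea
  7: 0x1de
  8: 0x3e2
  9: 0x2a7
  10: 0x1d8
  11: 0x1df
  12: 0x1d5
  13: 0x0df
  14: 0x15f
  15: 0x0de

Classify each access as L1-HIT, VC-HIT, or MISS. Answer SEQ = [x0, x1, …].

#0 0x1df→b29/s5 MISS; vc=[]
#1 0x25d→b37/s5 MISS; vc=[29]
#2 0x16b→b22/s6 MISS; vc=[29]
#3 0x1a1→b26/s2 MISS; vc=[29]
#4 0x350→b53/s5 MISS; vc=[29,37]
#5 0x3e8→b62/s6 MISS; vc=[29,37,22]
#6 0x3ea→b62/s6 L1-HIT; vc=[29,37,22]
#7 0x1de→b29/s5 VC-HIT; vc=[53,37,22]
#8 0x3e2→b62/s6 L1-HIT; vc=[53,37,22]
#9 0x2a7→b42/s2 MISS; vc=[53,37,22,26]
#10 0x1d8→b29/s5 L1-HIT; vc=[53,37,22,26]
#11 0x1df→b29/s5 L1-HIT; vc=[53,37,22,26]
#12 0x1d5→b29/s5 L1-HIT; vc=[53,37,22,26]
#13 0xdf→b13/s5 MISS; vc=[53,37,22,26,29]
#14 0x15f→b21/s5 MISS; vc=[37,22,26,29,13]
#15 0xde→b13/s5 VC-HIT; vc=[37,22,26,29,21]

SEQ = [MISS, MISS, MISS, MISS, MISS, MISS, L1-HIT, VC-HIT, L1-HIT, MISS, L1-HIT, L1-HIT, L1-HIT, MISS, MISS, VC-HIT]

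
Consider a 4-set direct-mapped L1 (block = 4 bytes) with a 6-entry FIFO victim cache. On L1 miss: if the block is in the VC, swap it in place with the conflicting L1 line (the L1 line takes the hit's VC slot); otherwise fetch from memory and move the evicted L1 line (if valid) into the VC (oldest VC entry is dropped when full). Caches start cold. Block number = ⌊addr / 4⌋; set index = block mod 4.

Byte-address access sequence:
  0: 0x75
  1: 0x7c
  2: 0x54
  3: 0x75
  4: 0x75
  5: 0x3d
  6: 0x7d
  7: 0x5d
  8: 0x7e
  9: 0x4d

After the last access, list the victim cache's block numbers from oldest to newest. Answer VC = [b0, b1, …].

VC = [21, 15, 23, 31]

  [0] addr=0x75 blk=29 s=1: MISS | VC []
  [1] addr=0x7c blk=31 s=3: MISS | VC []
  [2] addr=0x54 blk=21 s=1: MISS | VC [29]
  [3] addr=0x75 blk=29 s=1: VC-HIT | VC [21]
  [4] addr=0x75 blk=29 s=1: L1-HIT | VC [21]
  [5] addr=0x3d blk=15 s=3: MISS | VC [21, 31]
  [6] addr=0x7d blk=31 s=3: VC-HIT | VC [21, 15]
  [7] addr=0x5d blk=23 s=3: MISS | VC [21, 15, 31]
  [8] addr=0x7e blk=31 s=3: VC-HIT | VC [21, 15, 23]
  [9] addr=0x4d blk=19 s=3: MISS | VC [21, 15, 23, 31]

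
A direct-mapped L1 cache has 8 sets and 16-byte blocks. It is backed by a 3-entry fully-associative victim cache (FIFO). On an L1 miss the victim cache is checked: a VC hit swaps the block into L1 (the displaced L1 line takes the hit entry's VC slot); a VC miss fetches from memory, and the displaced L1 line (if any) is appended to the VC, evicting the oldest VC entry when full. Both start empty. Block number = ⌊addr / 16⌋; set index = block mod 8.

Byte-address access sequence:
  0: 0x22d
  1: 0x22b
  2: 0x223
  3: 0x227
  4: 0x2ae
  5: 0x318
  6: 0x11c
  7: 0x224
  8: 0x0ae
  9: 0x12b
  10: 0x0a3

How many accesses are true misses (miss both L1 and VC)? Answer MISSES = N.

MISSES = 6

0: 0x22d (blk 34, set 2) → MISS  vc=[]
1: 0x22b (blk 34, set 2) → L1-HIT  vc=[]
2: 0x223 (blk 34, set 2) → L1-HIT  vc=[]
3: 0x227 (blk 34, set 2) → L1-HIT  vc=[]
4: 0x2ae (blk 42, set 2) → MISS  vc=[34]
5: 0x318 (blk 49, set 1) → MISS  vc=[34]
6: 0x11c (blk 17, set 1) → MISS  vc=[34, 49]
7: 0x224 (blk 34, set 2) → VC-HIT  vc=[42, 49]
8: 0xae (blk 10, set 2) → MISS  vc=[42, 49, 34]
9: 0x12b (blk 18, set 2) → MISS  vc=[49, 34, 10]
10: 0xa3 (blk 10, set 2) → VC-HIT  vc=[49, 34, 18]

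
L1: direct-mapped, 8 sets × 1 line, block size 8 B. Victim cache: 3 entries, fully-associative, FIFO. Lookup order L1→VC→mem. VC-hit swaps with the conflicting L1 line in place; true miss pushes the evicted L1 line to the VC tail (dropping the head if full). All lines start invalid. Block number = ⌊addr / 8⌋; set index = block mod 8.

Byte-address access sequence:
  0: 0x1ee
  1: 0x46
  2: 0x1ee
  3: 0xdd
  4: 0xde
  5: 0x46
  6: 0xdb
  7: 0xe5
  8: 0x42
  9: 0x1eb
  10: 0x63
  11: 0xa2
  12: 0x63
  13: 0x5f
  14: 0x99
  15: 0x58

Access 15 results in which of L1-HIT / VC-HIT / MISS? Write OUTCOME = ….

0: 0x1ee (blk 61, set 5) → MISS  vc=[]
1: 0x46 (blk 8, set 0) → MISS  vc=[]
2: 0x1ee (blk 61, set 5) → L1-HIT  vc=[]
3: 0xdd (blk 27, set 3) → MISS  vc=[]
4: 0xde (blk 27, set 3) → L1-HIT  vc=[]
5: 0x46 (blk 8, set 0) → L1-HIT  vc=[]
6: 0xdb (blk 27, set 3) → L1-HIT  vc=[]
7: 0xe5 (blk 28, set 4) → MISS  vc=[]
8: 0x42 (blk 8, set 0) → L1-HIT  vc=[]
9: 0x1eb (blk 61, set 5) → L1-HIT  vc=[]
10: 0x63 (blk 12, set 4) → MISS  vc=[28]
11: 0xa2 (blk 20, set 4) → MISS  vc=[28, 12]
12: 0x63 (blk 12, set 4) → VC-HIT  vc=[28, 20]
13: 0x5f (blk 11, set 3) → MISS  vc=[28, 20, 27]
14: 0x99 (blk 19, set 3) → MISS  vc=[20, 27, 11]
15: 0x58 (blk 11, set 3) → VC-HIT  vc=[20, 27, 19]

OUTCOME = VC-HIT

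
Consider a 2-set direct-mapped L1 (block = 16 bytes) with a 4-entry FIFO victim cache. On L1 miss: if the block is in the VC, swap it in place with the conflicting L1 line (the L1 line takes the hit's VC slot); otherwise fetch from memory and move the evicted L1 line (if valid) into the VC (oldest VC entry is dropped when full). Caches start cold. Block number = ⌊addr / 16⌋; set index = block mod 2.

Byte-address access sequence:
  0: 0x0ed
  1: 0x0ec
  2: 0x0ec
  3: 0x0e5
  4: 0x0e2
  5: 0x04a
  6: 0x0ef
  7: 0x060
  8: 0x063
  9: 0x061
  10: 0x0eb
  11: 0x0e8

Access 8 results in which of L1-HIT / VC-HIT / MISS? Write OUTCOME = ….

OUTCOME = L1-HIT

  [0] addr=0xed blk=14 s=0: MISS | VC []
  [1] addr=0xec blk=14 s=0: L1-HIT | VC []
  [2] addr=0xec blk=14 s=0: L1-HIT | VC []
  [3] addr=0xe5 blk=14 s=0: L1-HIT | VC []
  [4] addr=0xe2 blk=14 s=0: L1-HIT | VC []
  [5] addr=0x4a blk=4 s=0: MISS | VC [14]
  [6] addr=0xef blk=14 s=0: VC-HIT | VC [4]
  [7] addr=0x60 blk=6 s=0: MISS | VC [4, 14]
  [8] addr=0x63 blk=6 s=0: L1-HIT | VC [4, 14]
  [9] addr=0x61 blk=6 s=0: L1-HIT | VC [4, 14]
  [10] addr=0xeb blk=14 s=0: VC-HIT | VC [4, 6]
  [11] addr=0xe8 blk=14 s=0: L1-HIT | VC [4, 6]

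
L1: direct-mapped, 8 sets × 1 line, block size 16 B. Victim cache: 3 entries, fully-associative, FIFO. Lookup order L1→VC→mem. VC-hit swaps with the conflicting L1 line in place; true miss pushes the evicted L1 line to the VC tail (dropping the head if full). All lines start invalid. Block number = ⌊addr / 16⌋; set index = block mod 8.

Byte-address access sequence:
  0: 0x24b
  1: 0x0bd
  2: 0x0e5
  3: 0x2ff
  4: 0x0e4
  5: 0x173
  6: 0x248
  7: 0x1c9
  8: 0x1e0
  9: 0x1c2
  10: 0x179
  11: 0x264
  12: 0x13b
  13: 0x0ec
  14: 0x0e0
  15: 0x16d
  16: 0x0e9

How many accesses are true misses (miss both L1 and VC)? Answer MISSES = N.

MISSES = 10

  [0] addr=0x24b blk=36 s=4: MISS | VC []
  [1] addr=0xbd blk=11 s=3: MISS | VC []
  [2] addr=0xe5 blk=14 s=6: MISS | VC []
  [3] addr=0x2ff blk=47 s=7: MISS | VC []
  [4] addr=0xe4 blk=14 s=6: L1-HIT | VC []
  [5] addr=0x173 blk=23 s=7: MISS | VC [47]
  [6] addr=0x248 blk=36 s=4: L1-HIT | VC [47]
  [7] addr=0x1c9 blk=28 s=4: MISS | VC [47, 36]
  [8] addr=0x1e0 blk=30 s=6: MISS | VC [47, 36, 14]
  [9] addr=0x1c2 blk=28 s=4: L1-HIT | VC [47, 36, 14]
  [10] addr=0x179 blk=23 s=7: L1-HIT | VC [47, 36, 14]
  [11] addr=0x264 blk=38 s=6: MISS | VC [36, 14, 30]
  [12] addr=0x13b blk=19 s=3: MISS | VC [14, 30, 11]
  [13] addr=0xec blk=14 s=6: VC-HIT | VC [38, 30, 11]
  [14] addr=0xe0 blk=14 s=6: L1-HIT | VC [38, 30, 11]
  [15] addr=0x16d blk=22 s=6: MISS | VC [30, 11, 14]
  [16] addr=0xe9 blk=14 s=6: VC-HIT | VC [30, 11, 22]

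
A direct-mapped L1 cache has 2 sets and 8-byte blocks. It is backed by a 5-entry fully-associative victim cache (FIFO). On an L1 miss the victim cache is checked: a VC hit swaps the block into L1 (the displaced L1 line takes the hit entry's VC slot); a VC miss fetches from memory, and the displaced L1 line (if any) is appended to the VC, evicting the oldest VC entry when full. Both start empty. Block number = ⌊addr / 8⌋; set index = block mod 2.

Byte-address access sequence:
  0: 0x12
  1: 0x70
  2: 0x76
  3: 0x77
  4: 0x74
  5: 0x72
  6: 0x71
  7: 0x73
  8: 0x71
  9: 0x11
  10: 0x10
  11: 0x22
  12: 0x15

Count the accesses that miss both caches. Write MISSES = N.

MISSES = 3

0: 0x12 (blk 2, set 0) → MISS  vc=[]
1: 0x70 (blk 14, set 0) → MISS  vc=[2]
2: 0x76 (blk 14, set 0) → L1-HIT  vc=[2]
3: 0x77 (blk 14, set 0) → L1-HIT  vc=[2]
4: 0x74 (blk 14, set 0) → L1-HIT  vc=[2]
5: 0x72 (blk 14, set 0) → L1-HIT  vc=[2]
6: 0x71 (blk 14, set 0) → L1-HIT  vc=[2]
7: 0x73 (blk 14, set 0) → L1-HIT  vc=[2]
8: 0x71 (blk 14, set 0) → L1-HIT  vc=[2]
9: 0x11 (blk 2, set 0) → VC-HIT  vc=[14]
10: 0x10 (blk 2, set 0) → L1-HIT  vc=[14]
11: 0x22 (blk 4, set 0) → MISS  vc=[14, 2]
12: 0x15 (blk 2, set 0) → VC-HIT  vc=[14, 4]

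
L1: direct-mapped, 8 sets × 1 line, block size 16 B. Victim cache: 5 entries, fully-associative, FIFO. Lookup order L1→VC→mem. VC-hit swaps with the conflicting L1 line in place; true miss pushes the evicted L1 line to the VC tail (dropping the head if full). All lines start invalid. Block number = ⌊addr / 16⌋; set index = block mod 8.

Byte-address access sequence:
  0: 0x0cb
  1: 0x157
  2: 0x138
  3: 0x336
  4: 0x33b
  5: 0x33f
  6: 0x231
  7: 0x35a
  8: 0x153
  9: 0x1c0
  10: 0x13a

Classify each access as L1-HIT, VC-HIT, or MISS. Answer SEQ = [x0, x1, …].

  [0] addr=0xcb blk=12 s=4: MISS | VC []
  [1] addr=0x157 blk=21 s=5: MISS | VC []
  [2] addr=0x138 blk=19 s=3: MISS | VC []
  [3] addr=0x336 blk=51 s=3: MISS | VC [19]
  [4] addr=0x33b blk=51 s=3: L1-HIT | VC [19]
  [5] addr=0x33f blk=51 s=3: L1-HIT | VC [19]
  [6] addr=0x231 blk=35 s=3: MISS | VC [19, 51]
  [7] addr=0x35a blk=53 s=5: MISS | VC [19, 51, 21]
  [8] addr=0x153 blk=21 s=5: VC-HIT | VC [19, 51, 53]
  [9] addr=0x1c0 blk=28 s=4: MISS | VC [19, 51, 53, 12]
  [10] addr=0x13a blk=19 s=3: VC-HIT | VC [35, 51, 53, 12]

SEQ = [MISS, MISS, MISS, MISS, L1-HIT, L1-HIT, MISS, MISS, VC-HIT, MISS, VC-HIT]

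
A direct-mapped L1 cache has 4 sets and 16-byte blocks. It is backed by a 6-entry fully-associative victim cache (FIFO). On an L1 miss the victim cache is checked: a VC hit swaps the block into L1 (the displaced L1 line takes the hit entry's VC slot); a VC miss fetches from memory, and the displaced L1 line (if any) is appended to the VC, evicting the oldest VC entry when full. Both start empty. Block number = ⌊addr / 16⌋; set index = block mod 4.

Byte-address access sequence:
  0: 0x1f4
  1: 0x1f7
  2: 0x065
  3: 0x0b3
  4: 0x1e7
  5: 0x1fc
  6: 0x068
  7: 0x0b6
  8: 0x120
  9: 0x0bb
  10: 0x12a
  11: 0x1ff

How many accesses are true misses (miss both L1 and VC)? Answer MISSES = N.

MISSES = 5

0: 0x1f4 (blk 31, set 3) → MISS  vc=[]
1: 0x1f7 (blk 31, set 3) → L1-HIT  vc=[]
2: 0x65 (blk 6, set 2) → MISS  vc=[]
3: 0xb3 (blk 11, set 3) → MISS  vc=[31]
4: 0x1e7 (blk 30, set 2) → MISS  vc=[31, 6]
5: 0x1fc (blk 31, set 3) → VC-HIT  vc=[11, 6]
6: 0x68 (blk 6, set 2) → VC-HIT  vc=[11, 30]
7: 0xb6 (blk 11, set 3) → VC-HIT  vc=[31, 30]
8: 0x120 (blk 18, set 2) → MISS  vc=[31, 30, 6]
9: 0xbb (blk 11, set 3) → L1-HIT  vc=[31, 30, 6]
10: 0x12a (blk 18, set 2) → L1-HIT  vc=[31, 30, 6]
11: 0x1ff (blk 31, set 3) → VC-HIT  vc=[11, 30, 6]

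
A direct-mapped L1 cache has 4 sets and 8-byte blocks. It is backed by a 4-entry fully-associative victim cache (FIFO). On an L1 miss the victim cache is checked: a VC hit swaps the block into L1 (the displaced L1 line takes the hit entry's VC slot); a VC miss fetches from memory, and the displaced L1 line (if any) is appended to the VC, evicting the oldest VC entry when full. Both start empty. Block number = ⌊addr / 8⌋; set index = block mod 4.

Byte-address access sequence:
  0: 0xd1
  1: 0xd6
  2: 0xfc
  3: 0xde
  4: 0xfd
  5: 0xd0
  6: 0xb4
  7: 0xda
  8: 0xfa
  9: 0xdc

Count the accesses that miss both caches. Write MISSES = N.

#0 0xd1→b26/s2 MISS; vc=[]
#1 0xd6→b26/s2 L1-HIT; vc=[]
#2 0xfc→b31/s3 MISS; vc=[]
#3 0xde→b27/s3 MISS; vc=[31]
#4 0xfd→b31/s3 VC-HIT; vc=[27]
#5 0xd0→b26/s2 L1-HIT; vc=[27]
#6 0xb4→b22/s2 MISS; vc=[27,26]
#7 0xda→b27/s3 VC-HIT; vc=[31,26]
#8 0xfa→b31/s3 VC-HIT; vc=[27,26]
#9 0xdc→b27/s3 VC-HIT; vc=[31,26]

MISSES = 4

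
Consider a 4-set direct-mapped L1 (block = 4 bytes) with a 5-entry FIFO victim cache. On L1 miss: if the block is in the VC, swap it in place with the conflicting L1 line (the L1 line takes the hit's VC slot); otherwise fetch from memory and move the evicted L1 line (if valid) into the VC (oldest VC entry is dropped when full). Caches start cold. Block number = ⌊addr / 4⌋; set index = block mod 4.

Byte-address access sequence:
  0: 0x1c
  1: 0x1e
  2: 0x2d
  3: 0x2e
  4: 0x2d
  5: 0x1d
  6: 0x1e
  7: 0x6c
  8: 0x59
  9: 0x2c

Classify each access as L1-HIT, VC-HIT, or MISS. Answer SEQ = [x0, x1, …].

SEQ = [MISS, L1-HIT, MISS, L1-HIT, L1-HIT, VC-HIT, L1-HIT, MISS, MISS, VC-HIT]

  [0] addr=0x1c blk=7 s=3: MISS | VC []
  [1] addr=0x1e blk=7 s=3: L1-HIT | VC []
  [2] addr=0x2d blk=11 s=3: MISS | VC [7]
  [3] addr=0x2e blk=11 s=3: L1-HIT | VC [7]
  [4] addr=0x2d blk=11 s=3: L1-HIT | VC [7]
  [5] addr=0x1d blk=7 s=3: VC-HIT | VC [11]
  [6] addr=0x1e blk=7 s=3: L1-HIT | VC [11]
  [7] addr=0x6c blk=27 s=3: MISS | VC [11, 7]
  [8] addr=0x59 blk=22 s=2: MISS | VC [11, 7]
  [9] addr=0x2c blk=11 s=3: VC-HIT | VC [27, 7]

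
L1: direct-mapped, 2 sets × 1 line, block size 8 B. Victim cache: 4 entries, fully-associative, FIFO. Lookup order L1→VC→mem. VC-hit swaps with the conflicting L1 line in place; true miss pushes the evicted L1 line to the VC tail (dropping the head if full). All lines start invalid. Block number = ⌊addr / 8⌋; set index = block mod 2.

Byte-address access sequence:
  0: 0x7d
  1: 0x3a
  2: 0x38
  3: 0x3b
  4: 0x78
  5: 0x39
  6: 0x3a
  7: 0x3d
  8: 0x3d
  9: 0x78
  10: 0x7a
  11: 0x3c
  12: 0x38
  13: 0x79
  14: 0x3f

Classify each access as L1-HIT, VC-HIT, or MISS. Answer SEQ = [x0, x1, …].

SEQ = [MISS, MISS, L1-HIT, L1-HIT, VC-HIT, VC-HIT, L1-HIT, L1-HIT, L1-HIT, VC-HIT, L1-HIT, VC-HIT, L1-HIT, VC-HIT, VC-HIT]

  [0] addr=0x7d blk=15 s=1: MISS | VC []
  [1] addr=0x3a blk=7 s=1: MISS | VC [15]
  [2] addr=0x38 blk=7 s=1: L1-HIT | VC [15]
  [3] addr=0x3b blk=7 s=1: L1-HIT | VC [15]
  [4] addr=0x78 blk=15 s=1: VC-HIT | VC [7]
  [5] addr=0x39 blk=7 s=1: VC-HIT | VC [15]
  [6] addr=0x3a blk=7 s=1: L1-HIT | VC [15]
  [7] addr=0x3d blk=7 s=1: L1-HIT | VC [15]
  [8] addr=0x3d blk=7 s=1: L1-HIT | VC [15]
  [9] addr=0x78 blk=15 s=1: VC-HIT | VC [7]
  [10] addr=0x7a blk=15 s=1: L1-HIT | VC [7]
  [11] addr=0x3c blk=7 s=1: VC-HIT | VC [15]
  [12] addr=0x38 blk=7 s=1: L1-HIT | VC [15]
  [13] addr=0x79 blk=15 s=1: VC-HIT | VC [7]
  [14] addr=0x3f blk=7 s=1: VC-HIT | VC [15]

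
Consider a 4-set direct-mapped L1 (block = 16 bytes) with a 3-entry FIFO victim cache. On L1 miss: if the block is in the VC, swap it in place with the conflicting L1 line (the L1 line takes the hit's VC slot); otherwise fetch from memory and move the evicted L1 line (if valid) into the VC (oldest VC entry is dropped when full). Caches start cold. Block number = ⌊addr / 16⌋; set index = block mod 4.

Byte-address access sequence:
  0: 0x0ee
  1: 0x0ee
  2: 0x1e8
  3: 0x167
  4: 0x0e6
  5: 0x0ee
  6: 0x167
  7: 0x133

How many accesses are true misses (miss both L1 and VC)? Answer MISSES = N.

#0 0xee→b14/s2 MISS; vc=[]
#1 0xee→b14/s2 L1-HIT; vc=[]
#2 0x1e8→b30/s2 MISS; vc=[14]
#3 0x167→b22/s2 MISS; vc=[14,30]
#4 0xe6→b14/s2 VC-HIT; vc=[22,30]
#5 0xee→b14/s2 L1-HIT; vc=[22,30]
#6 0x167→b22/s2 VC-HIT; vc=[14,30]
#7 0x133→b19/s3 MISS; vc=[14,30]

MISSES = 4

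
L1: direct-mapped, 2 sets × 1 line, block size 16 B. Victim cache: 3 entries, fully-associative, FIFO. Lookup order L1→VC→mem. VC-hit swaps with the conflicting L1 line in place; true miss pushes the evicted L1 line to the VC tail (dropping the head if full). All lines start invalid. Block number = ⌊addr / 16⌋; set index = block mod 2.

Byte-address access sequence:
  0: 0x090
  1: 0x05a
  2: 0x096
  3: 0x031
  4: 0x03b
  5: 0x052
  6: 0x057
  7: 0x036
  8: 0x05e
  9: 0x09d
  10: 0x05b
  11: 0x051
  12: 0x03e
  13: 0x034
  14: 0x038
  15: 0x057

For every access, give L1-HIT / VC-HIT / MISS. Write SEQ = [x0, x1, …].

  [0] addr=0x90 blk=9 s=1: MISS | VC []
  [1] addr=0x5a blk=5 s=1: MISS | VC [9]
  [2] addr=0x96 blk=9 s=1: VC-HIT | VC [5]
  [3] addr=0x31 blk=3 s=1: MISS | VC [5, 9]
  [4] addr=0x3b blk=3 s=1: L1-HIT | VC [5, 9]
  [5] addr=0x52 blk=5 s=1: VC-HIT | VC [3, 9]
  [6] addr=0x57 blk=5 s=1: L1-HIT | VC [3, 9]
  [7] addr=0x36 blk=3 s=1: VC-HIT | VC [5, 9]
  [8] addr=0x5e blk=5 s=1: VC-HIT | VC [3, 9]
  [9] addr=0x9d blk=9 s=1: VC-HIT | VC [3, 5]
  [10] addr=0x5b blk=5 s=1: VC-HIT | VC [3, 9]
  [11] addr=0x51 blk=5 s=1: L1-HIT | VC [3, 9]
  [12] addr=0x3e blk=3 s=1: VC-HIT | VC [5, 9]
  [13] addr=0x34 blk=3 s=1: L1-HIT | VC [5, 9]
  [14] addr=0x38 blk=3 s=1: L1-HIT | VC [5, 9]
  [15] addr=0x57 blk=5 s=1: VC-HIT | VC [3, 9]

SEQ = [MISS, MISS, VC-HIT, MISS, L1-HIT, VC-HIT, L1-HIT, VC-HIT, VC-HIT, VC-HIT, VC-HIT, L1-HIT, VC-HIT, L1-HIT, L1-HIT, VC-HIT]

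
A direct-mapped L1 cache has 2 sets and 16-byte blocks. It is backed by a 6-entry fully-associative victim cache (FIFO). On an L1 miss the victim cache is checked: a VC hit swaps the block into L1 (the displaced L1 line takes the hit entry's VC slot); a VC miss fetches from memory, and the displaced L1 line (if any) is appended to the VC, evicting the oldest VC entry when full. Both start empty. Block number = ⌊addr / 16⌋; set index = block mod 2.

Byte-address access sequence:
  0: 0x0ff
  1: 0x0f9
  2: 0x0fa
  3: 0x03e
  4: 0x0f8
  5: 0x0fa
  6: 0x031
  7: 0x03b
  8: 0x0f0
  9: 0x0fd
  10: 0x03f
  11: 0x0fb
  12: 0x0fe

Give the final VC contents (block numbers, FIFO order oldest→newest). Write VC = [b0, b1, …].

VC = [3]

  [0] addr=0xff blk=15 s=1: MISS | VC []
  [1] addr=0xf9 blk=15 s=1: L1-HIT | VC []
  [2] addr=0xfa blk=15 s=1: L1-HIT | VC []
  [3] addr=0x3e blk=3 s=1: MISS | VC [15]
  [4] addr=0xf8 blk=15 s=1: VC-HIT | VC [3]
  [5] addr=0xfa blk=15 s=1: L1-HIT | VC [3]
  [6] addr=0x31 blk=3 s=1: VC-HIT | VC [15]
  [7] addr=0x3b blk=3 s=1: L1-HIT | VC [15]
  [8] addr=0xf0 blk=15 s=1: VC-HIT | VC [3]
  [9] addr=0xfd blk=15 s=1: L1-HIT | VC [3]
  [10] addr=0x3f blk=3 s=1: VC-HIT | VC [15]
  [11] addr=0xfb blk=15 s=1: VC-HIT | VC [3]
  [12] addr=0xfe blk=15 s=1: L1-HIT | VC [3]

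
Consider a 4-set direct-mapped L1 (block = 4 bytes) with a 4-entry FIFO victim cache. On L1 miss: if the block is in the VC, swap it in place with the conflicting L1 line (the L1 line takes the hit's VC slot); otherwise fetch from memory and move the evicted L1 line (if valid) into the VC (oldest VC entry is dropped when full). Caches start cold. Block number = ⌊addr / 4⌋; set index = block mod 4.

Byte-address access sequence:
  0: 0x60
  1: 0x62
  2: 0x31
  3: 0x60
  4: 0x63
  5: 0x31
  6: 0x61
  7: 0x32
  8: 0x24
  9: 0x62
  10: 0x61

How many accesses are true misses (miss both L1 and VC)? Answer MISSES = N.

MISSES = 3

0: 0x60 (blk 24, set 0) → MISS  vc=[]
1: 0x62 (blk 24, set 0) → L1-HIT  vc=[]
2: 0x31 (blk 12, set 0) → MISS  vc=[24]
3: 0x60 (blk 24, set 0) → VC-HIT  vc=[12]
4: 0x63 (blk 24, set 0) → L1-HIT  vc=[12]
5: 0x31 (blk 12, set 0) → VC-HIT  vc=[24]
6: 0x61 (blk 24, set 0) → VC-HIT  vc=[12]
7: 0x32 (blk 12, set 0) → VC-HIT  vc=[24]
8: 0x24 (blk 9, set 1) → MISS  vc=[24]
9: 0x62 (blk 24, set 0) → VC-HIT  vc=[12]
10: 0x61 (blk 24, set 0) → L1-HIT  vc=[12]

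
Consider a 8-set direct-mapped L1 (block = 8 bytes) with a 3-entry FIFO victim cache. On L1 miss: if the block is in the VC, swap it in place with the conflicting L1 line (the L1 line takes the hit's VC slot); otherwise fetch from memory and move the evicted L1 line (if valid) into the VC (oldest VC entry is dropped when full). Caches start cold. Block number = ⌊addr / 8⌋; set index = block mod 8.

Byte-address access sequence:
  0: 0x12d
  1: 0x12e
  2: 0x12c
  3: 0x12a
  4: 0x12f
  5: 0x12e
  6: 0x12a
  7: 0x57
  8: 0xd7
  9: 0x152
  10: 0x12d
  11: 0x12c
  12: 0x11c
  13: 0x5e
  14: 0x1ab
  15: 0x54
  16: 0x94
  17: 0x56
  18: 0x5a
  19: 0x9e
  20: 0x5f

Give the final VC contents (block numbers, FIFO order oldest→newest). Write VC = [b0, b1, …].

VC = [42, 18, 19]

#0 0x12d→b37/s5 MISS; vc=[]
#1 0x12e→b37/s5 L1-HIT; vc=[]
#2 0x12c→b37/s5 L1-HIT; vc=[]
#3 0x12a→b37/s5 L1-HIT; vc=[]
#4 0x12f→b37/s5 L1-HIT; vc=[]
#5 0x12e→b37/s5 L1-HIT; vc=[]
#6 0x12a→b37/s5 L1-HIT; vc=[]
#7 0x57→b10/s2 MISS; vc=[]
#8 0xd7→b26/s2 MISS; vc=[10]
#9 0x152→b42/s2 MISS; vc=[10,26]
#10 0x12d→b37/s5 L1-HIT; vc=[10,26]
#11 0x12c→b37/s5 L1-HIT; vc=[10,26]
#12 0x11c→b35/s3 MISS; vc=[10,26]
#13 0x5e→b11/s3 MISS; vc=[10,26,35]
#14 0x1ab→b53/s5 MISS; vc=[26,35,37]
#15 0x54→b10/s2 MISS; vc=[35,37,42]
#16 0x94→b18/s2 MISS; vc=[37,42,10]
#17 0x56→b10/s2 VC-HIT; vc=[37,42,18]
#18 0x5a→b11/s3 L1-HIT; vc=[37,42,18]
#19 0x9e→b19/s3 MISS; vc=[42,18,11]
#20 0x5f→b11/s3 VC-HIT; vc=[42,18,19]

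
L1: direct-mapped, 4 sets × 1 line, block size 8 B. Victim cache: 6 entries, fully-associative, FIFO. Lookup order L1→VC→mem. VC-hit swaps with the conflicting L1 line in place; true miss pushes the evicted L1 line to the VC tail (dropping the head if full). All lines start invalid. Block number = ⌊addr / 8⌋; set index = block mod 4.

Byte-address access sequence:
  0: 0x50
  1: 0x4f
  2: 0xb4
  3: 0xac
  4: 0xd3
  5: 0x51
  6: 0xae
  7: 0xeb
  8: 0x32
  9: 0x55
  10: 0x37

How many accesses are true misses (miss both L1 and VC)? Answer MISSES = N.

  [0] addr=0x50 blk=10 s=2: MISS | VC []
  [1] addr=0x4f blk=9 s=1: MISS | VC []
  [2] addr=0xb4 blk=22 s=2: MISS | VC [10]
  [3] addr=0xac blk=21 s=1: MISS | VC [10, 9]
  [4] addr=0xd3 blk=26 s=2: MISS | VC [10, 9, 22]
  [5] addr=0x51 blk=10 s=2: VC-HIT | VC [26, 9, 22]
  [6] addr=0xae blk=21 s=1: L1-HIT | VC [26, 9, 22]
  [7] addr=0xeb blk=29 s=1: MISS | VC [26, 9, 22, 21]
  [8] addr=0x32 blk=6 s=2: MISS | VC [26, 9, 22, 21, 10]
  [9] addr=0x55 blk=10 s=2: VC-HIT | VC [26, 9, 22, 21, 6]
  [10] addr=0x37 blk=6 s=2: VC-HIT | VC [26, 9, 22, 21, 10]

MISSES = 7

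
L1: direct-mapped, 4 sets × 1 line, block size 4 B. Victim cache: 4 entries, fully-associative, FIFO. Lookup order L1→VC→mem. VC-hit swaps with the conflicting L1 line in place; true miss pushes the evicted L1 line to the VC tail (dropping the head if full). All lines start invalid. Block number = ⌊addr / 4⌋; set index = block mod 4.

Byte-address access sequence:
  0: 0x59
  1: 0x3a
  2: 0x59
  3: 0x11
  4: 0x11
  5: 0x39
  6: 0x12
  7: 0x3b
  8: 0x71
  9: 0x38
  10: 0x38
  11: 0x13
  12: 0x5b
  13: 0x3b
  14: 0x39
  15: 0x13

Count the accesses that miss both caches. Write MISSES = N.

MISSES = 4

0: 0x59 (blk 22, set 2) → MISS  vc=[]
1: 0x3a (blk 14, set 2) → MISS  vc=[22]
2: 0x59 (blk 22, set 2) → VC-HIT  vc=[14]
3: 0x11 (blk 4, set 0) → MISS  vc=[14]
4: 0x11 (blk 4, set 0) → L1-HIT  vc=[14]
5: 0x39 (blk 14, set 2) → VC-HIT  vc=[22]
6: 0x12 (blk 4, set 0) → L1-HIT  vc=[22]
7: 0x3b (blk 14, set 2) → L1-HIT  vc=[22]
8: 0x71 (blk 28, set 0) → MISS  vc=[22, 4]
9: 0x38 (blk 14, set 2) → L1-HIT  vc=[22, 4]
10: 0x38 (blk 14, set 2) → L1-HIT  vc=[22, 4]
11: 0x13 (blk 4, set 0) → VC-HIT  vc=[22, 28]
12: 0x5b (blk 22, set 2) → VC-HIT  vc=[14, 28]
13: 0x3b (blk 14, set 2) → VC-HIT  vc=[22, 28]
14: 0x39 (blk 14, set 2) → L1-HIT  vc=[22, 28]
15: 0x13 (blk 4, set 0) → L1-HIT  vc=[22, 28]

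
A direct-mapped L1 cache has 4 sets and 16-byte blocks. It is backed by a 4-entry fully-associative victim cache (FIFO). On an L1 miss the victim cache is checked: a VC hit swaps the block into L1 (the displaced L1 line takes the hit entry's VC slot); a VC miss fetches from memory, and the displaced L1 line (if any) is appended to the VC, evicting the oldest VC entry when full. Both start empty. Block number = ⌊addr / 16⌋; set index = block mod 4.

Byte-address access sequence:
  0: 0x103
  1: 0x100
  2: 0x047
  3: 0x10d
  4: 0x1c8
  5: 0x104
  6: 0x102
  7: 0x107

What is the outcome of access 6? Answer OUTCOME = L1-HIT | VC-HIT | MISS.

OUTCOME = L1-HIT

#0 0x103→b16/s0 MISS; vc=[]
#1 0x100→b16/s0 L1-HIT; vc=[]
#2 0x47→b4/s0 MISS; vc=[16]
#3 0x10d→b16/s0 VC-HIT; vc=[4]
#4 0x1c8→b28/s0 MISS; vc=[4,16]
#5 0x104→b16/s0 VC-HIT; vc=[4,28]
#6 0x102→b16/s0 L1-HIT; vc=[4,28]
#7 0x107→b16/s0 L1-HIT; vc=[4,28]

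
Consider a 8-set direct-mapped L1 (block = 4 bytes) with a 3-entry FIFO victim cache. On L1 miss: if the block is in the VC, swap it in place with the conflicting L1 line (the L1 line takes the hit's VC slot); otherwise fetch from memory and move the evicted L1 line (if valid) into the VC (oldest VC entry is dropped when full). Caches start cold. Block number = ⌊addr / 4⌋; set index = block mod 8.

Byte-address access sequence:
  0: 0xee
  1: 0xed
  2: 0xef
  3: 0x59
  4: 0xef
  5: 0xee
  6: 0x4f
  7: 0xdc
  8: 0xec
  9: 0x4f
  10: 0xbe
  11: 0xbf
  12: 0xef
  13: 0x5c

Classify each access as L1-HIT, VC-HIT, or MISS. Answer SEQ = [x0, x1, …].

SEQ = [MISS, L1-HIT, L1-HIT, MISS, L1-HIT, L1-HIT, MISS, MISS, VC-HIT, VC-HIT, MISS, L1-HIT, VC-HIT, MISS]

#0 0xee→b59/s3 MISS; vc=[]
#1 0xed→b59/s3 L1-HIT; vc=[]
#2 0xef→b59/s3 L1-HIT; vc=[]
#3 0x59→b22/s6 MISS; vc=[]
#4 0xef→b59/s3 L1-HIT; vc=[]
#5 0xee→b59/s3 L1-HIT; vc=[]
#6 0x4f→b19/s3 MISS; vc=[59]
#7 0xdc→b55/s7 MISS; vc=[59]
#8 0xec→b59/s3 VC-HIT; vc=[19]
#9 0x4f→b19/s3 VC-HIT; vc=[59]
#10 0xbe→b47/s7 MISS; vc=[59,55]
#11 0xbf→b47/s7 L1-HIT; vc=[59,55]
#12 0xef→b59/s3 VC-HIT; vc=[19,55]
#13 0x5c→b23/s7 MISS; vc=[19,55,47]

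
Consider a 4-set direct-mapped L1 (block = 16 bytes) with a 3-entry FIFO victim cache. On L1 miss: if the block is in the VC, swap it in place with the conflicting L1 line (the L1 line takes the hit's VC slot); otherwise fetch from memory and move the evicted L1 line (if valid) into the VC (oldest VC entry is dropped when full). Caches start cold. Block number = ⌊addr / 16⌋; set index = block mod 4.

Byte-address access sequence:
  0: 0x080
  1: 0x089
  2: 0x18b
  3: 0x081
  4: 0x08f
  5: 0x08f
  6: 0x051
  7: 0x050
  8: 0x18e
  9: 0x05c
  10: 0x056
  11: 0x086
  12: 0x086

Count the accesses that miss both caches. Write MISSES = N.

MISSES = 3

0: 0x80 (blk 8, set 0) → MISS  vc=[]
1: 0x89 (blk 8, set 0) → L1-HIT  vc=[]
2: 0x18b (blk 24, set 0) → MISS  vc=[8]
3: 0x81 (blk 8, set 0) → VC-HIT  vc=[24]
4: 0x8f (blk 8, set 0) → L1-HIT  vc=[24]
5: 0x8f (blk 8, set 0) → L1-HIT  vc=[24]
6: 0x51 (blk 5, set 1) → MISS  vc=[24]
7: 0x50 (blk 5, set 1) → L1-HIT  vc=[24]
8: 0x18e (blk 24, set 0) → VC-HIT  vc=[8]
9: 0x5c (blk 5, set 1) → L1-HIT  vc=[8]
10: 0x56 (blk 5, set 1) → L1-HIT  vc=[8]
11: 0x86 (blk 8, set 0) → VC-HIT  vc=[24]
12: 0x86 (blk 8, set 0) → L1-HIT  vc=[24]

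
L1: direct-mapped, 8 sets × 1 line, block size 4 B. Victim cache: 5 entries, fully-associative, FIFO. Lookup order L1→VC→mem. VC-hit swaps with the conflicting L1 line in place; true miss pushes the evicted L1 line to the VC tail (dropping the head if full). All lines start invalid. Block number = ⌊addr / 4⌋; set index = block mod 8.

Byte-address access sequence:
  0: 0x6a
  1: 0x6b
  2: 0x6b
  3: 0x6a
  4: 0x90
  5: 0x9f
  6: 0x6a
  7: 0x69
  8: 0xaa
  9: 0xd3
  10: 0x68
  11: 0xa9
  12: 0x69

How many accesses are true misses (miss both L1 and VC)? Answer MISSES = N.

0: 0x6a (blk 26, set 2) → MISS  vc=[]
1: 0x6b (blk 26, set 2) → L1-HIT  vc=[]
2: 0x6b (blk 26, set 2) → L1-HIT  vc=[]
3: 0x6a (blk 26, set 2) → L1-HIT  vc=[]
4: 0x90 (blk 36, set 4) → MISS  vc=[]
5: 0x9f (blk 39, set 7) → MISS  vc=[]
6: 0x6a (blk 26, set 2) → L1-HIT  vc=[]
7: 0x69 (blk 26, set 2) → L1-HIT  vc=[]
8: 0xaa (blk 42, set 2) → MISS  vc=[26]
9: 0xd3 (blk 52, set 4) → MISS  vc=[26, 36]
10: 0x68 (blk 26, set 2) → VC-HIT  vc=[42, 36]
11: 0xa9 (blk 42, set 2) → VC-HIT  vc=[26, 36]
12: 0x69 (blk 26, set 2) → VC-HIT  vc=[42, 36]

MISSES = 5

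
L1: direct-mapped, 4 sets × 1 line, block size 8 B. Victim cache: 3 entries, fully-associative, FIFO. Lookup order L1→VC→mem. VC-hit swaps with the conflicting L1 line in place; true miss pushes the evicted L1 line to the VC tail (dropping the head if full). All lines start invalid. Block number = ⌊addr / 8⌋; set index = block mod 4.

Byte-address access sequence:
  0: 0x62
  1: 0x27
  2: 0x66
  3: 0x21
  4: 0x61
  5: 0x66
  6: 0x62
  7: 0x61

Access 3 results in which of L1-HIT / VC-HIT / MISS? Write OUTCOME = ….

OUTCOME = VC-HIT

0: 0x62 (blk 12, set 0) → MISS  vc=[]
1: 0x27 (blk 4, set 0) → MISS  vc=[12]
2: 0x66 (blk 12, set 0) → VC-HIT  vc=[4]
3: 0x21 (blk 4, set 0) → VC-HIT  vc=[12]
4: 0x61 (blk 12, set 0) → VC-HIT  vc=[4]
5: 0x66 (blk 12, set 0) → L1-HIT  vc=[4]
6: 0x62 (blk 12, set 0) → L1-HIT  vc=[4]
7: 0x61 (blk 12, set 0) → L1-HIT  vc=[4]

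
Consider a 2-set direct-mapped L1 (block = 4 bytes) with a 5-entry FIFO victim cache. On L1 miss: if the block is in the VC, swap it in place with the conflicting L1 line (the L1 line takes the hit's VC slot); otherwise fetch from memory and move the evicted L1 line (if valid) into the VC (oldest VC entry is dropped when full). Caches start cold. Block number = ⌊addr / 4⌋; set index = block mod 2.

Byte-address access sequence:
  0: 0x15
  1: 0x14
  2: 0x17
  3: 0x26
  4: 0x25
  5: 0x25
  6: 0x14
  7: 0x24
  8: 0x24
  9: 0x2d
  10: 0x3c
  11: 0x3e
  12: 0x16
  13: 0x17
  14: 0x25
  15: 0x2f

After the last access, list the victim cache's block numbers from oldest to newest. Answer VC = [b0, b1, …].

VC = [15, 5, 9]

0: 0x15 (blk 5, set 1) → MISS  vc=[]
1: 0x14 (blk 5, set 1) → L1-HIT  vc=[]
2: 0x17 (blk 5, set 1) → L1-HIT  vc=[]
3: 0x26 (blk 9, set 1) → MISS  vc=[5]
4: 0x25 (blk 9, set 1) → L1-HIT  vc=[5]
5: 0x25 (blk 9, set 1) → L1-HIT  vc=[5]
6: 0x14 (blk 5, set 1) → VC-HIT  vc=[9]
7: 0x24 (blk 9, set 1) → VC-HIT  vc=[5]
8: 0x24 (blk 9, set 1) → L1-HIT  vc=[5]
9: 0x2d (blk 11, set 1) → MISS  vc=[5, 9]
10: 0x3c (blk 15, set 1) → MISS  vc=[5, 9, 11]
11: 0x3e (blk 15, set 1) → L1-HIT  vc=[5, 9, 11]
12: 0x16 (blk 5, set 1) → VC-HIT  vc=[15, 9, 11]
13: 0x17 (blk 5, set 1) → L1-HIT  vc=[15, 9, 11]
14: 0x25 (blk 9, set 1) → VC-HIT  vc=[15, 5, 11]
15: 0x2f (blk 11, set 1) → VC-HIT  vc=[15, 5, 9]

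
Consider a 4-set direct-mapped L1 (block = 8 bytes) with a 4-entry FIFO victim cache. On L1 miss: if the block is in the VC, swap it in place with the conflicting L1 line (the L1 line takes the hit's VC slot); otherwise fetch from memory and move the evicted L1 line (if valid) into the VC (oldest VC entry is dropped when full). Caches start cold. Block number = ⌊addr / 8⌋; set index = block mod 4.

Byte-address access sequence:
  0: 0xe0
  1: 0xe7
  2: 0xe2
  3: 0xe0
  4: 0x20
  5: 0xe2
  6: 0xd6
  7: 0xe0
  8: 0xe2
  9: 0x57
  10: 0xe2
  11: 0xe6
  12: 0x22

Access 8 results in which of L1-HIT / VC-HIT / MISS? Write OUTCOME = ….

OUTCOME = L1-HIT

  [0] addr=0xe0 blk=28 s=0: MISS | VC []
  [1] addr=0xe7 blk=28 s=0: L1-HIT | VC []
  [2] addr=0xe2 blk=28 s=0: L1-HIT | VC []
  [3] addr=0xe0 blk=28 s=0: L1-HIT | VC []
  [4] addr=0x20 blk=4 s=0: MISS | VC [28]
  [5] addr=0xe2 blk=28 s=0: VC-HIT | VC [4]
  [6] addr=0xd6 blk=26 s=2: MISS | VC [4]
  [7] addr=0xe0 blk=28 s=0: L1-HIT | VC [4]
  [8] addr=0xe2 blk=28 s=0: L1-HIT | VC [4]
  [9] addr=0x57 blk=10 s=2: MISS | VC [4, 26]
  [10] addr=0xe2 blk=28 s=0: L1-HIT | VC [4, 26]
  [11] addr=0xe6 blk=28 s=0: L1-HIT | VC [4, 26]
  [12] addr=0x22 blk=4 s=0: VC-HIT | VC [28, 26]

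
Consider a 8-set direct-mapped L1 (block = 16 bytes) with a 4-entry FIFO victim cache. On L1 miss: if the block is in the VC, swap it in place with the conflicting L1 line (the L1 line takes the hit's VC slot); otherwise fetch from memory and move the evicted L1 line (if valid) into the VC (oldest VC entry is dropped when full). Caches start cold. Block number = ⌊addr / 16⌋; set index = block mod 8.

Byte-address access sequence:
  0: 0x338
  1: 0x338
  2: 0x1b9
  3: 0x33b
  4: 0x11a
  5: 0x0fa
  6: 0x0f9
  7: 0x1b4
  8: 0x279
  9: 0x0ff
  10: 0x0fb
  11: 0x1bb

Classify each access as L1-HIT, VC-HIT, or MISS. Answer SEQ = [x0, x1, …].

0: 0x338 (blk 51, set 3) → MISS  vc=[]
1: 0x338 (blk 51, set 3) → L1-HIT  vc=[]
2: 0x1b9 (blk 27, set 3) → MISS  vc=[51]
3: 0x33b (blk 51, set 3) → VC-HIT  vc=[27]
4: 0x11a (blk 17, set 1) → MISS  vc=[27]
5: 0xfa (blk 15, set 7) → MISS  vc=[27]
6: 0xf9 (blk 15, set 7) → L1-HIT  vc=[27]
7: 0x1b4 (blk 27, set 3) → VC-HIT  vc=[51]
8: 0x279 (blk 39, set 7) → MISS  vc=[51, 15]
9: 0xff (blk 15, set 7) → VC-HIT  vc=[51, 39]
10: 0xfb (blk 15, set 7) → L1-HIT  vc=[51, 39]
11: 0x1bb (blk 27, set 3) → L1-HIT  vc=[51, 39]

SEQ = [MISS, L1-HIT, MISS, VC-HIT, MISS, MISS, L1-HIT, VC-HIT, MISS, VC-HIT, L1-HIT, L1-HIT]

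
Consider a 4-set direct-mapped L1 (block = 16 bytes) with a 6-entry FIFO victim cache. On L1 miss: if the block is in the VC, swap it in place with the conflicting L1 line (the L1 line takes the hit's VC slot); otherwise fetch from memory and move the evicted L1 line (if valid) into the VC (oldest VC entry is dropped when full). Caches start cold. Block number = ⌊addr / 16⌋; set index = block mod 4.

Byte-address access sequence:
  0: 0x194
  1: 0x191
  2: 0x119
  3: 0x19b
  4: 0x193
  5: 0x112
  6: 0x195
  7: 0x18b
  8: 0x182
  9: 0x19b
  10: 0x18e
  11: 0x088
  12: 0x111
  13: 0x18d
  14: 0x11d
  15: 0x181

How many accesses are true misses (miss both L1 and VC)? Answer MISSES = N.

MISSES = 4

0: 0x194 (blk 25, set 1) → MISS  vc=[]
1: 0x191 (blk 25, set 1) → L1-HIT  vc=[]
2: 0x119 (blk 17, set 1) → MISS  vc=[25]
3: 0x19b (blk 25, set 1) → VC-HIT  vc=[17]
4: 0x193 (blk 25, set 1) → L1-HIT  vc=[17]
5: 0x112 (blk 17, set 1) → VC-HIT  vc=[25]
6: 0x195 (blk 25, set 1) → VC-HIT  vc=[17]
7: 0x18b (blk 24, set 0) → MISS  vc=[17]
8: 0x182 (blk 24, set 0) → L1-HIT  vc=[17]
9: 0x19b (blk 25, set 1) → L1-HIT  vc=[17]
10: 0x18e (blk 24, set 0) → L1-HIT  vc=[17]
11: 0x88 (blk 8, set 0) → MISS  vc=[17, 24]
12: 0x111 (blk 17, set 1) → VC-HIT  vc=[25, 24]
13: 0x18d (blk 24, set 0) → VC-HIT  vc=[25, 8]
14: 0x11d (blk 17, set 1) → L1-HIT  vc=[25, 8]
15: 0x181 (blk 24, set 0) → L1-HIT  vc=[25, 8]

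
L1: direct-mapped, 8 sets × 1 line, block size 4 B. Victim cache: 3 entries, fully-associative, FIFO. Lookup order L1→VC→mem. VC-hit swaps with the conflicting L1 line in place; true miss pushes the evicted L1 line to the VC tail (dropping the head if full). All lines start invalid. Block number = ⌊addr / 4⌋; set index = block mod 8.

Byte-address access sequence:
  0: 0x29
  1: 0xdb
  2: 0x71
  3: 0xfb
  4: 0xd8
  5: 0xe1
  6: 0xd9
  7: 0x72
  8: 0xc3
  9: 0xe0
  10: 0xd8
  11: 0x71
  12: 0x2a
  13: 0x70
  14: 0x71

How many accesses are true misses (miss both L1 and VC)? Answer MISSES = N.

MISSES = 6

#0 0x29→b10/s2 MISS; vc=[]
#1 0xdb→b54/s6 MISS; vc=[]
#2 0x71→b28/s4 MISS; vc=[]
#3 0xfb→b62/s6 MISS; vc=[54]
#4 0xd8→b54/s6 VC-HIT; vc=[62]
#5 0xe1→b56/s0 MISS; vc=[62]
#6 0xd9→b54/s6 L1-HIT; vc=[62]
#7 0x72→b28/s4 L1-HIT; vc=[62]
#8 0xc3→b48/s0 MISS; vc=[62,56]
#9 0xe0→b56/s0 VC-HIT; vc=[62,48]
#10 0xd8→b54/s6 L1-HIT; vc=[62,48]
#11 0x71→b28/s4 L1-HIT; vc=[62,48]
#12 0x2a→b10/s2 L1-HIT; vc=[62,48]
#13 0x70→b28/s4 L1-HIT; vc=[62,48]
#14 0x71→b28/s4 L1-HIT; vc=[62,48]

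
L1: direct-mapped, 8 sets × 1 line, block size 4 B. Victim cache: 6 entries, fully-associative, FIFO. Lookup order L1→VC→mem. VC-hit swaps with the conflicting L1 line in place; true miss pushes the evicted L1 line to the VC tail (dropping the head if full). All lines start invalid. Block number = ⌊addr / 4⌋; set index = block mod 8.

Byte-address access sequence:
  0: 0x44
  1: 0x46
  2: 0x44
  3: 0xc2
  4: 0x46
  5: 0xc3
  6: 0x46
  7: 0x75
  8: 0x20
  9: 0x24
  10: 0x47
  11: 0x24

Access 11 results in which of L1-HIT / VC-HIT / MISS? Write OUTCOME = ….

  [0] addr=0x44 blk=17 s=1: MISS | VC []
  [1] addr=0x46 blk=17 s=1: L1-HIT | VC []
  [2] addr=0x44 blk=17 s=1: L1-HIT | VC []
  [3] addr=0xc2 blk=48 s=0: MISS | VC []
  [4] addr=0x46 blk=17 s=1: L1-HIT | VC []
  [5] addr=0xc3 blk=48 s=0: L1-HIT | VC []
  [6] addr=0x46 blk=17 s=1: L1-HIT | VC []
  [7] addr=0x75 blk=29 s=5: MISS | VC []
  [8] addr=0x20 blk=8 s=0: MISS | VC [48]
  [9] addr=0x24 blk=9 s=1: MISS | VC [48, 17]
  [10] addr=0x47 blk=17 s=1: VC-HIT | VC [48, 9]
  [11] addr=0x24 blk=9 s=1: VC-HIT | VC [48, 17]

OUTCOME = VC-HIT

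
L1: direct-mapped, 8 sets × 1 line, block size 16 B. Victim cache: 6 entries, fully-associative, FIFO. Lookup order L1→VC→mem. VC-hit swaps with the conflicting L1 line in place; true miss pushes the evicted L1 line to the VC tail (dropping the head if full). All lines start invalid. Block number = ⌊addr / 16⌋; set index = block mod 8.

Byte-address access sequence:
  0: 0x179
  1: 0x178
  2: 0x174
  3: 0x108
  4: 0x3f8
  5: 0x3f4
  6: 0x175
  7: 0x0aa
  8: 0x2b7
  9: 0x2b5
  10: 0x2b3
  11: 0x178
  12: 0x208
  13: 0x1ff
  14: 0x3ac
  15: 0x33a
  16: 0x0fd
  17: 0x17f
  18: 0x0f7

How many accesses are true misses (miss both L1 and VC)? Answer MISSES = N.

MISSES = 10

0: 0x179 (blk 23, set 7) → MISS  vc=[]
1: 0x178 (blk 23, set 7) → L1-HIT  vc=[]
2: 0x174 (blk 23, set 7) → L1-HIT  vc=[]
3: 0x108 (blk 16, set 0) → MISS  vc=[]
4: 0x3f8 (blk 63, set 7) → MISS  vc=[23]
5: 0x3f4 (blk 63, set 7) → L1-HIT  vc=[23]
6: 0x175 (blk 23, set 7) → VC-HIT  vc=[63]
7: 0xaa (blk 10, set 2) → MISS  vc=[63]
8: 0x2b7 (blk 43, set 3) → MISS  vc=[63]
9: 0x2b5 (blk 43, set 3) → L1-HIT  vc=[63]
10: 0x2b3 (blk 43, set 3) → L1-HIT  vc=[63]
11: 0x178 (blk 23, set 7) → L1-HIT  vc=[63]
12: 0x208 (blk 32, set 0) → MISS  vc=[63, 16]
13: 0x1ff (blk 31, set 7) → MISS  vc=[63, 16, 23]
14: 0x3ac (blk 58, set 2) → MISS  vc=[63, 16, 23, 10]
15: 0x33a (blk 51, set 3) → MISS  vc=[63, 16, 23, 10, 43]
16: 0xfd (blk 15, set 7) → MISS  vc=[63, 16, 23, 10, 43, 31]
17: 0x17f (blk 23, set 7) → VC-HIT  vc=[63, 16, 15, 10, 43, 31]
18: 0xf7 (blk 15, set 7) → VC-HIT  vc=[63, 16, 23, 10, 43, 31]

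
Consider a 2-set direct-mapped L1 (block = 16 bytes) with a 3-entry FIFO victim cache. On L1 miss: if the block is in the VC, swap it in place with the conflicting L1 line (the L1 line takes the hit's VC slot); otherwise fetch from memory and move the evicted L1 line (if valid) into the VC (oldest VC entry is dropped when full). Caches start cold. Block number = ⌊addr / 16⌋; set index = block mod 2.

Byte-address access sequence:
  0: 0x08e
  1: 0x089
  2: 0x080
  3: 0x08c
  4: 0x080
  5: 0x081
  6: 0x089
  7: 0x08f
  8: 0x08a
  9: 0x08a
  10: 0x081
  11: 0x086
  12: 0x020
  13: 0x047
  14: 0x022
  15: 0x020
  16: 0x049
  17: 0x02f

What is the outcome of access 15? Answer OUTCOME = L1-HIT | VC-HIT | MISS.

0: 0x8e (blk 8, set 0) → MISS  vc=[]
1: 0x89 (blk 8, set 0) → L1-HIT  vc=[]
2: 0x80 (blk 8, set 0) → L1-HIT  vc=[]
3: 0x8c (blk 8, set 0) → L1-HIT  vc=[]
4: 0x80 (blk 8, set 0) → L1-HIT  vc=[]
5: 0x81 (blk 8, set 0) → L1-HIT  vc=[]
6: 0x89 (blk 8, set 0) → L1-HIT  vc=[]
7: 0x8f (blk 8, set 0) → L1-HIT  vc=[]
8: 0x8a (blk 8, set 0) → L1-HIT  vc=[]
9: 0x8a (blk 8, set 0) → L1-HIT  vc=[]
10: 0x81 (blk 8, set 0) → L1-HIT  vc=[]
11: 0x86 (blk 8, set 0) → L1-HIT  vc=[]
12: 0x20 (blk 2, set 0) → MISS  vc=[8]
13: 0x47 (blk 4, set 0) → MISS  vc=[8, 2]
14: 0x22 (blk 2, set 0) → VC-HIT  vc=[8, 4]
15: 0x20 (blk 2, set 0) → L1-HIT  vc=[8, 4]
16: 0x49 (blk 4, set 0) → VC-HIT  vc=[8, 2]
17: 0x2f (blk 2, set 0) → VC-HIT  vc=[8, 4]

OUTCOME = L1-HIT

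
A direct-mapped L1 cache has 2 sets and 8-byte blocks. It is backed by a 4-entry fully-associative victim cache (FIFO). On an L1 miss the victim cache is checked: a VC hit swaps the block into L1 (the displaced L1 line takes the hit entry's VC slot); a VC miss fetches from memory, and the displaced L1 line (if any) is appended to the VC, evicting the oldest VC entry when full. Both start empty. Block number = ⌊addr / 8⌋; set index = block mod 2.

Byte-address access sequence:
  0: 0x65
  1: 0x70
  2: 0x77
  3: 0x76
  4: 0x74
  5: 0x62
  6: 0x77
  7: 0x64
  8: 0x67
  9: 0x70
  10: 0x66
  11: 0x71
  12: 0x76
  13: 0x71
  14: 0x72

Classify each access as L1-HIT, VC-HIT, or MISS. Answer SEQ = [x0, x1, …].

#0 0x65→b12/s0 MISS; vc=[]
#1 0x70→b14/s0 MISS; vc=[12]
#2 0x77→b14/s0 L1-HIT; vc=[12]
#3 0x76→b14/s0 L1-HIT; vc=[12]
#4 0x74→b14/s0 L1-HIT; vc=[12]
#5 0x62→b12/s0 VC-HIT; vc=[14]
#6 0x77→b14/s0 VC-HIT; vc=[12]
#7 0x64→b12/s0 VC-HIT; vc=[14]
#8 0x67→b12/s0 L1-HIT; vc=[14]
#9 0x70→b14/s0 VC-HIT; vc=[12]
#10 0x66→b12/s0 VC-HIT; vc=[14]
#11 0x71→b14/s0 VC-HIT; vc=[12]
#12 0x76→b14/s0 L1-HIT; vc=[12]
#13 0x71→b14/s0 L1-HIT; vc=[12]
#14 0x72→b14/s0 L1-HIT; vc=[12]

SEQ = [MISS, MISS, L1-HIT, L1-HIT, L1-HIT, VC-HIT, VC-HIT, VC-HIT, L1-HIT, VC-HIT, VC-HIT, VC-HIT, L1-HIT, L1-HIT, L1-HIT]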